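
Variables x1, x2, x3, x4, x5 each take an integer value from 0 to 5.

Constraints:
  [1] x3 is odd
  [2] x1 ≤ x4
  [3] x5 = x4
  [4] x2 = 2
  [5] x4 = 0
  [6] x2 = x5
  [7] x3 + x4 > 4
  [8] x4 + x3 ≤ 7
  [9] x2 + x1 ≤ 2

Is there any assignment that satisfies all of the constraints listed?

Constraint 4 fixes x2 = 2 and constraint 5 fixes x4 = 0. Constraints 3 and 6 give x2 = x5 = x4, so x2 = x4. But 2 ≠ 0 — contradiction.

Unsatisfiable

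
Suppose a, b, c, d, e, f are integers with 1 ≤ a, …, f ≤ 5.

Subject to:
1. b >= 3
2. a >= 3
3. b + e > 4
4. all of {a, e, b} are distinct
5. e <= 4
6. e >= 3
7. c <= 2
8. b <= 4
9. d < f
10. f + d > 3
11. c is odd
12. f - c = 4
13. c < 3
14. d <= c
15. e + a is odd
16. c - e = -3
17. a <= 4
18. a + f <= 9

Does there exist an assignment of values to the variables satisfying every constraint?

Constraints 1, 2, 5, 6, 8, and 17 confine each of a, e, b to the 2 values {3, 4}.
Constraint 4 requires all 3 of them to be distinct, but only 2 values are available — impossible by the pigeonhole principle.

Unsatisfiable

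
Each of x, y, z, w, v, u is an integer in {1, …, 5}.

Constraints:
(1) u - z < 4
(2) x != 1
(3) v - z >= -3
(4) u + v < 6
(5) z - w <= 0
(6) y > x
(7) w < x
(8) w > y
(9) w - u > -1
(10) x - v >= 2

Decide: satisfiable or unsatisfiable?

Unsatisfiable

Constraints 6, 7, and 8 give w < x, x < y, y < w. Chaining: w < x < y < w, which forces w < w — impossible.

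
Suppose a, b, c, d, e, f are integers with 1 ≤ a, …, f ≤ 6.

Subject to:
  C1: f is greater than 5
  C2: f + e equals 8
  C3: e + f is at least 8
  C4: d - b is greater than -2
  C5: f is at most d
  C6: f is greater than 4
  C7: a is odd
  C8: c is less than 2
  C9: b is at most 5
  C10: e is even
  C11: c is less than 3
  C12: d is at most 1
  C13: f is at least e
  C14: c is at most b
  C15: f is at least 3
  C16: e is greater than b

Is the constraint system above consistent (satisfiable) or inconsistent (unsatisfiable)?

Unsatisfiable

From constraint 1: f ≥ 6. From constraints 5 and 12: f ≤ d and d ≤ 1, so f ≤ 1. But 1 < 6, so no value of f works.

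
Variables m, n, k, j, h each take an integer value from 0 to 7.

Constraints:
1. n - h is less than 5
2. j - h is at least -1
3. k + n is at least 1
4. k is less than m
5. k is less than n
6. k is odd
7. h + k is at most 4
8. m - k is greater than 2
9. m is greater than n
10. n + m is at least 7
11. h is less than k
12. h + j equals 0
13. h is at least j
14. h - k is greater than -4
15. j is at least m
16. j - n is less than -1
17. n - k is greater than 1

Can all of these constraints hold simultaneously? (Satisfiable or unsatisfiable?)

Constraints 5, 9, 11, 13, and 15 give k < n, n < m, m ≤ j, j ≤ h, h < k. Chaining: k < n < m ≤ j ≤ h < k, which forces k < k — impossible.

Unsatisfiable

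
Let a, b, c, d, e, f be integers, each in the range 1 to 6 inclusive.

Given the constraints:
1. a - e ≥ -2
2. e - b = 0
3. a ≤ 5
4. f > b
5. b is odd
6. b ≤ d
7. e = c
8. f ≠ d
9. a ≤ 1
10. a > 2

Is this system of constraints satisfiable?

From constraint 10: a ≥ 3. From constraint 9: a ≤ 1. But 1 < 3, so no value of a works.

Unsatisfiable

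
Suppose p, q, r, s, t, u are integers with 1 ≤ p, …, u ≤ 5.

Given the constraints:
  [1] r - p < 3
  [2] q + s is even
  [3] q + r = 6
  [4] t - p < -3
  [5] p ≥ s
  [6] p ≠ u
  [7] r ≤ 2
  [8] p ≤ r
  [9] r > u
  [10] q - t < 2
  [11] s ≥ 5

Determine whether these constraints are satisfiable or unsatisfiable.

Unsatisfiable

From constraints 5 and 11: p ≥ s and s ≥ 5, so p ≥ 5. From constraints 7 and 8: p ≤ r and r ≤ 2, so p ≤ 2. But 2 < 5, so no value of p works.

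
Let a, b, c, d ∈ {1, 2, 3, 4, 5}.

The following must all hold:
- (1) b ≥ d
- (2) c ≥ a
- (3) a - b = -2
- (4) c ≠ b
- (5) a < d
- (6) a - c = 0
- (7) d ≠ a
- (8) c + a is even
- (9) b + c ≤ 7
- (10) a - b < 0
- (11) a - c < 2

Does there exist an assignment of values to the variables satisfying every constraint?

Setting (a, b, c, d) = (1, 3, 1, 2) satisfies everything: constraint 3: a - b = -2; constraint 6: a - c = 0; constraint 9: b + c = 4, and the others follow.

Satisfiable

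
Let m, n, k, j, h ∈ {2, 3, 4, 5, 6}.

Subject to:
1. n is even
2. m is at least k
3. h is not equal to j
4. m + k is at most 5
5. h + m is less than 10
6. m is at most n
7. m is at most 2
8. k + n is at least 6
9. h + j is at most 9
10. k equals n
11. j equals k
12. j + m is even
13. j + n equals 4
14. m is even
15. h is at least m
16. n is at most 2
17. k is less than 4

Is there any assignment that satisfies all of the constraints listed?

Unsatisfiable

From constraints 2 and 7: k ≤ m ≤ 2. From constraint 16: n ≤ 2. Hence k + n ≤ 4. But constraint 8 requires k + n ≥ 6, and 6 > 4. Contradiction.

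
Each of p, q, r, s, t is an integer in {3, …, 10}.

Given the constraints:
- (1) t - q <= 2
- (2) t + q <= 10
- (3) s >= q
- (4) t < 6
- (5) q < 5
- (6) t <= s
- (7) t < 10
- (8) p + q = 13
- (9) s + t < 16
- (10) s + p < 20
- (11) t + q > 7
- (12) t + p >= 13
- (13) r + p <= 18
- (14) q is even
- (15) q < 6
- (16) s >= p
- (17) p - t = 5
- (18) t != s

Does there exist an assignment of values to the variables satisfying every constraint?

Try p = 9, q = 4, r = 7, s = 10, t = 4.
Check constraint 1: t - q = 0; constraint 2: t + q = 8; constraint 8: p + q = 13. The remaining constraints are straightforward to verify.

Satisfiable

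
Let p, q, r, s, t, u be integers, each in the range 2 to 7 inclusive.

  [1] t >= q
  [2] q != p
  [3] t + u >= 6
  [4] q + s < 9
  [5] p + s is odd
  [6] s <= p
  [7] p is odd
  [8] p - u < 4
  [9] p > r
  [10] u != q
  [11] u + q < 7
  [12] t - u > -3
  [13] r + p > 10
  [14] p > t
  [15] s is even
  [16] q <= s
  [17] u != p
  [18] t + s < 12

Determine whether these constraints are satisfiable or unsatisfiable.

Take p = 7, q = 2, r = 6, s = 6, t = 4, u = 4. Then constraint 3: t + u = 8; constraint 4: q + s = 8, and every other listed constraint is also met.

Satisfiable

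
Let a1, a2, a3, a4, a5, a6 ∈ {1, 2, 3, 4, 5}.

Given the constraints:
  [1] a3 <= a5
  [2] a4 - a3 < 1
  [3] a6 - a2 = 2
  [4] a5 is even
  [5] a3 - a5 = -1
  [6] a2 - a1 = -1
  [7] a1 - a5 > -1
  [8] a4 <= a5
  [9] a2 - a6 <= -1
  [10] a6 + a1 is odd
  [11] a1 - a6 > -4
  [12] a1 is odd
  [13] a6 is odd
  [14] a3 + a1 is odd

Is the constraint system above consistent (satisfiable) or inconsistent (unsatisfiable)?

Unsatisfiable

Constraint 13 makes a6 odd and constraint 12 makes a1 odd, so a6 + a1 must be even. Constraint 10 says a6 + a1 is odd — contradiction.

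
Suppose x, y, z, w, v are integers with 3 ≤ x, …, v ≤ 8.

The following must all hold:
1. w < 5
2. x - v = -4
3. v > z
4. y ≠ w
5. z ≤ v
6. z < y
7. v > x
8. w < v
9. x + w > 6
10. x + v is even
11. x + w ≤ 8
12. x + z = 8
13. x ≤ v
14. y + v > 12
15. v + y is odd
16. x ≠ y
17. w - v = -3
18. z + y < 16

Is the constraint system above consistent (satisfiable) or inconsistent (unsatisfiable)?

Take x = 3, y = 8, z = 5, w = 4, v = 7. Then constraint 2: x - v = -4; constraint 9: x + w = 7, and every other listed constraint is also met.

Satisfiable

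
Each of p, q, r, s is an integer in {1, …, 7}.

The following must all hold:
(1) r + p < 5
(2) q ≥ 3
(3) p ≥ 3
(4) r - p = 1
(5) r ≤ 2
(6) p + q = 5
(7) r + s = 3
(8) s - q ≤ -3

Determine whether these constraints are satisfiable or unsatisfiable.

Unsatisfiable

From constraint 3: p ≥ 3. From constraint 2: q ≥ 3. Hence p + q ≥ 6. But constraint 6 requires p + q = 5, and 5 < 6. Contradiction.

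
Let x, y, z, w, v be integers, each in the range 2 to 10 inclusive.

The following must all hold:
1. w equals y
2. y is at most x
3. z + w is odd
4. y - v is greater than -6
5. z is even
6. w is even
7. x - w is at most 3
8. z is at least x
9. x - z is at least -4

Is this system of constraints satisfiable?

Unsatisfiable

Constraint 5 makes z even and constraint 6 makes w even, so z + w must be even. Constraint 3 says z + w is odd — contradiction.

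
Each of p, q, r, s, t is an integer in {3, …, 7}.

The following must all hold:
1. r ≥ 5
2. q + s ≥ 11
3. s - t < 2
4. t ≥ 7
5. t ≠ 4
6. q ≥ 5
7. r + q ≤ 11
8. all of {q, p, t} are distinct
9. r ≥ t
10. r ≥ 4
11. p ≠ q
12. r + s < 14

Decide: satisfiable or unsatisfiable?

Unsatisfiable

From constraints 4 and 9: r ≥ t ≥ 7. From constraint 6: q ≥ 5. Hence r + q ≥ 12. But constraint 7 requires r + q ≤ 11, and 11 < 12. Contradiction.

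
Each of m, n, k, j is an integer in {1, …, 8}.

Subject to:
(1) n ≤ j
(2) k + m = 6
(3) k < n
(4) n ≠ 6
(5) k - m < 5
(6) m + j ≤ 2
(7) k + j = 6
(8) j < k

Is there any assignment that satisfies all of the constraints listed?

Constraints 1, 3, and 8 give k < n, n ≤ j, j < k. Chaining: k < n ≤ j < k, which forces k < k — impossible.

Unsatisfiable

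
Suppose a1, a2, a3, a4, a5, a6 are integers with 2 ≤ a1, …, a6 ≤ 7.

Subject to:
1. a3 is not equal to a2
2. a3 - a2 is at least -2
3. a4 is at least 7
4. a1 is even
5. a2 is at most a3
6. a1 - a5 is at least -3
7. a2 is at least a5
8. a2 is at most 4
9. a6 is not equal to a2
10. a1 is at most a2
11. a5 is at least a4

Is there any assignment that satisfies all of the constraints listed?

Unsatisfiable

From constraints 3 and 11: a5 ≥ a4 and a4 ≥ 7, so a5 ≥ 7. From constraints 7 and 8: a5 ≤ a2 and a2 ≤ 4, so a5 ≤ 4. But 4 < 7, so no value of a5 works.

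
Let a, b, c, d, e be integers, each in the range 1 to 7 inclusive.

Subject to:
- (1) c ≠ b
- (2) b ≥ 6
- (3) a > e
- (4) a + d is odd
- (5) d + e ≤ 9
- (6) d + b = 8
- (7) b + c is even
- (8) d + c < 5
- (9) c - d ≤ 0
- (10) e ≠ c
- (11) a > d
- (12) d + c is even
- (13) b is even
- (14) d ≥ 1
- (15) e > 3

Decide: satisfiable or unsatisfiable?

Satisfiable

Try a = 7, b = 6, c = 2, d = 2, e = 4.
Check constraint 5: d + e = 6; constraint 6: d + b = 8; constraint 8: d + c = 4. The remaining constraints are straightforward to verify.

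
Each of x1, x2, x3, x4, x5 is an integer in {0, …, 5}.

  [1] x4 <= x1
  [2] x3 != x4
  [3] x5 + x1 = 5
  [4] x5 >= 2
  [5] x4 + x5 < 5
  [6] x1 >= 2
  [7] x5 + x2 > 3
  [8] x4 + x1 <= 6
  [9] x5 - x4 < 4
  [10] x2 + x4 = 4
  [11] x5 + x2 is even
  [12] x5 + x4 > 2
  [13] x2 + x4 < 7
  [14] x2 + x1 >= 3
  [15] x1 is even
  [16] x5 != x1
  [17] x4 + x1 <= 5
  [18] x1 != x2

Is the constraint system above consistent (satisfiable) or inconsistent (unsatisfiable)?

Satisfiable

One satisfying assignment is x1 = 2, x2 = 3, x3 = 3, x4 = 1, x5 = 3.
For the less obvious constraints — constraint 3: x5 + x1 = 5; constraint 5: x4 + x5 = 4; constraint 7: x5 + x2 = 6 — and the others hold by inspection.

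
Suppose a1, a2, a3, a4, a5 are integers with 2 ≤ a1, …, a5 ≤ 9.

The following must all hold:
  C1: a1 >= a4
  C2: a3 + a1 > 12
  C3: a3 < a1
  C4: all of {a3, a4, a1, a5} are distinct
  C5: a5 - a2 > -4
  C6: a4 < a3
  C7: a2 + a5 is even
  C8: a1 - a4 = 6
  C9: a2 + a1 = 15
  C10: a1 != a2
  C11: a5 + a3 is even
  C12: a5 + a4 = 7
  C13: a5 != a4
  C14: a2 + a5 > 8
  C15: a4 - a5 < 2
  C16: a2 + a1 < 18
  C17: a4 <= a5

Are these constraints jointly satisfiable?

One satisfying assignment is a1 = 9, a2 = 6, a3 = 6, a4 = 3, a5 = 4.
For the less obvious constraints — constraint 2: a3 + a1 = 15; constraint 5: a5 - a2 = -2; constraint 8: a1 - a4 = 6 — and the others hold by inspection.

Satisfiable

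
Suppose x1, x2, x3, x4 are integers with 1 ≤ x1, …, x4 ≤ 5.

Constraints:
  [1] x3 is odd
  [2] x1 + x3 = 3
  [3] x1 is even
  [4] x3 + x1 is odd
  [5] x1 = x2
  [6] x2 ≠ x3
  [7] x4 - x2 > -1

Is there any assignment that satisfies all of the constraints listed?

Setting (x1, x2, x3, x4) = (2, 2, 1, 2) satisfies everything: constraint 2: x1 + x3 = 3; constraint 7: x4 - x2 = 0, and the others follow.

Satisfiable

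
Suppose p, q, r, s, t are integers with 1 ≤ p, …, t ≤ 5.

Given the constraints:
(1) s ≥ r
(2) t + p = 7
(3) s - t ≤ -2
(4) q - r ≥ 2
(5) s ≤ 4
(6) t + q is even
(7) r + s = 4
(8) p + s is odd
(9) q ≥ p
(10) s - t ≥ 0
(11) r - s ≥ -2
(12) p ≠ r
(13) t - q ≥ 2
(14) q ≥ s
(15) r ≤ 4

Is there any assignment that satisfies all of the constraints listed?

Constraints 4, 10, 11, and 13 give t − q ≥ 2, q − r ≥ 2, r − s ≥ -2, s − t ≥ 0.
Adding all 4 inequalities: the left sides telescope to 0, and the right sides sum to 2 + 2 + (-2) + 0 = 2. So 0 ≥ 2, which is false.

Unsatisfiable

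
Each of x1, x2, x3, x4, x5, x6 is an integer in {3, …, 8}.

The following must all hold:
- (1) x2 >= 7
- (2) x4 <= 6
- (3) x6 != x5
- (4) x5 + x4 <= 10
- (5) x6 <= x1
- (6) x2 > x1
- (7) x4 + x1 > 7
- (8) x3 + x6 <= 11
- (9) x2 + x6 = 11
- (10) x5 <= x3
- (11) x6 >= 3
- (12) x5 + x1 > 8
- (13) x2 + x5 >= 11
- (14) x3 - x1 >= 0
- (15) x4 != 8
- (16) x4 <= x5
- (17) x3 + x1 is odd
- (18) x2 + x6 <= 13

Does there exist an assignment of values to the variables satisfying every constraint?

Satisfiable

Try x1 = 4, x2 = 7, x3 = 7, x4 = 4, x5 = 6, x6 = 4.
Check constraint 4: x5 + x4 = 10; constraint 7: x4 + x1 = 8. The remaining constraints are straightforward to verify.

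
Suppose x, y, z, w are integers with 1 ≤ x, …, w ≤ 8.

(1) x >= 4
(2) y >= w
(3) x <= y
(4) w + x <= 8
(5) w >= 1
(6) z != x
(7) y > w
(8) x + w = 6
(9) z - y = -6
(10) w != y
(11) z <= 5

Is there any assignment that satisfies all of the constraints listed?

One satisfying assignment is x = 5, y = 7, z = 1, w = 1.
For the less obvious constraints — constraint 4: w + x = 6; constraint 8: x + w = 6; constraint 9: z - y = -6 — and the others hold by inspection.

Satisfiable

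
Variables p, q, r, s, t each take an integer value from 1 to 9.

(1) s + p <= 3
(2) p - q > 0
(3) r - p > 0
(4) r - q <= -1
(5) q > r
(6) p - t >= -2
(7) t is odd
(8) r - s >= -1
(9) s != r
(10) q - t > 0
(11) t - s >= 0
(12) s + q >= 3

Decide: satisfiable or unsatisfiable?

Unsatisfiable

Constraints 2, 3, and 5 give r < q, q < p, p < r. Chaining: r < q < p < r, which forces r < r — impossible.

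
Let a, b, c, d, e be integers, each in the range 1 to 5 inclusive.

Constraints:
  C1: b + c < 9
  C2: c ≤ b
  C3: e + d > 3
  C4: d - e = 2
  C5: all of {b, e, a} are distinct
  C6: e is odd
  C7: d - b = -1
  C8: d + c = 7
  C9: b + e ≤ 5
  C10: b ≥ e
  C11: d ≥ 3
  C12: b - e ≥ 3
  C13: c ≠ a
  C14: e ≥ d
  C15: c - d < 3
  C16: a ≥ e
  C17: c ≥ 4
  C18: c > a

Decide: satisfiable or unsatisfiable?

From constraints 2 and 17: b ≥ c ≥ 4. From constraints 11 and 14: e ≥ d ≥ 3. Hence b + e ≥ 7. But constraint 9 requires b + e ≤ 5, and 5 < 7. Contradiction.

Unsatisfiable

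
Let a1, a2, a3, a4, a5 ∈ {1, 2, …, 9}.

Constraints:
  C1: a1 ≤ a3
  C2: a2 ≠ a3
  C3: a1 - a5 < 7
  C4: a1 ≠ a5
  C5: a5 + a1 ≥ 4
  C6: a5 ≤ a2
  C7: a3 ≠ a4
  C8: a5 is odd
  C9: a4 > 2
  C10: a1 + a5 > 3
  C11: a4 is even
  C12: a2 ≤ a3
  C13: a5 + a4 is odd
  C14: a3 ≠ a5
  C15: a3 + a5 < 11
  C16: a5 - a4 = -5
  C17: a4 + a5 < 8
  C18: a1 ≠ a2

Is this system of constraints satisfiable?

Satisfiable

Take a1 = 5, a2 = 2, a3 = 9, a4 = 6, a5 = 1. Then constraint 3: a1 - a5 = 4; constraint 5: a5 + a1 = 6; constraint 10: a1 + a5 = 6, and every other listed constraint is also met.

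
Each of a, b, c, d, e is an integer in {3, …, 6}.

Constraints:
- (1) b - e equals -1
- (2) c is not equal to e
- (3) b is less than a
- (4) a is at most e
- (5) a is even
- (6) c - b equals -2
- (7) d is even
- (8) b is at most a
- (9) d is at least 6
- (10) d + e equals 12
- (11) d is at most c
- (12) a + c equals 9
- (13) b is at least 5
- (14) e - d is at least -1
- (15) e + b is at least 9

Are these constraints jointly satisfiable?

From constraints 8 and 13: a ≥ b ≥ 5. From constraints 9 and 11: c ≥ d ≥ 6. Hence a + c ≥ 11. But constraint 12 requires a + c = 9, and 9 < 11. Contradiction.

Unsatisfiable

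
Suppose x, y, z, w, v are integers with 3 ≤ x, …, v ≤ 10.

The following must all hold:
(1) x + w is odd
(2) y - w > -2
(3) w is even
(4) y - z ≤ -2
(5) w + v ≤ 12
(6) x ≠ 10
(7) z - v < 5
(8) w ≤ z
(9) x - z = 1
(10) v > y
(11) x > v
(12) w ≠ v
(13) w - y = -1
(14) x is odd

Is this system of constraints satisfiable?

Try x = 9, y = 5, z = 8, w = 4, v = 6.
Check constraint 2: y - w = 1; constraint 4: y - z = -3. The remaining constraints are straightforward to verify.

Satisfiable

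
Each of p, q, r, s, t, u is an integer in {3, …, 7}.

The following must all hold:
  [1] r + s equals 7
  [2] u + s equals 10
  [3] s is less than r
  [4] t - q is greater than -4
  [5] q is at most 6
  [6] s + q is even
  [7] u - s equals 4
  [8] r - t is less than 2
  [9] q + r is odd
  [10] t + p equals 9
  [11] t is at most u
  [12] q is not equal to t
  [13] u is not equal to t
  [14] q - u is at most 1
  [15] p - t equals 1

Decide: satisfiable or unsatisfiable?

Take p = 5, q = 5, r = 4, s = 3, t = 4, u = 7. Then constraint 1: r + s = 7; constraint 2: u + s = 10, and every other listed constraint is also met.

Satisfiable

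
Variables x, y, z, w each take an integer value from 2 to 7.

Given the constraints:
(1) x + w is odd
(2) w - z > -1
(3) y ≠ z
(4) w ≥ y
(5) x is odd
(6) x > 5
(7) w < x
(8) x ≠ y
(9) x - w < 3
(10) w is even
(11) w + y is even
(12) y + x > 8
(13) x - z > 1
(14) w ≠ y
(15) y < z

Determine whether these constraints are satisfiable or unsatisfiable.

Satisfiable

Setting (x, y, z, w) = (7, 2, 5, 6) satisfies everything: constraint 2: w - z = 1; constraint 9: x - w = 1, and the others follow.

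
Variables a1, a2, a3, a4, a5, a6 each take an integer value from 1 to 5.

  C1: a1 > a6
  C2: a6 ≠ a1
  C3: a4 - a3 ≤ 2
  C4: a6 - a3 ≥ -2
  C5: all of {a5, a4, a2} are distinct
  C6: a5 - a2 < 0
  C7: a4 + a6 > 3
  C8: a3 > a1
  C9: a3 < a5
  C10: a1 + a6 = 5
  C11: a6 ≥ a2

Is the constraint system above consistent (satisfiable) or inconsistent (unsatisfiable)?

Unsatisfiable

Constraints 1, 6, 8, 9, and 11 give a5 < a2, a2 ≤ a6, a6 < a1, a1 < a3, a3 < a5. Chaining: a5 < a2 ≤ a6 < a1 < a3 < a5, which forces a5 < a5 — impossible.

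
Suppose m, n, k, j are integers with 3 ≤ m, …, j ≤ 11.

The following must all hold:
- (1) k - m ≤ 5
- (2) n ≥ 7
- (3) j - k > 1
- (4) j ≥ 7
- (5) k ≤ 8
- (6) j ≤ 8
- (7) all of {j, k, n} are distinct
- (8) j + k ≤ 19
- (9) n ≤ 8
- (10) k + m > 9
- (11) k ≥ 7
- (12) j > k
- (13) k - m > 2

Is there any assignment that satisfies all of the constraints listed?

Constraints 2, 4, 5, 6, 9, and 11 confine each of j, k, n to the 2 values {7, 8}.
Constraint 7 requires all 3 of them to be distinct, but only 2 values are available — impossible by the pigeonhole principle.

Unsatisfiable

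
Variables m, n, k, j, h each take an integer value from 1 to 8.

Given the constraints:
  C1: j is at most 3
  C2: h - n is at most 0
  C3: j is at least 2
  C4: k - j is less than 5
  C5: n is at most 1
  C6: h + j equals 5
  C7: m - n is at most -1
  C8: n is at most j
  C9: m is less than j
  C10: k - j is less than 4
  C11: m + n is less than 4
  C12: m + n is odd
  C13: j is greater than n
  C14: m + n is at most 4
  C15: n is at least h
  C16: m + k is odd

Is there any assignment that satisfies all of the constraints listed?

Unsatisfiable

From constraints 5 and 15: h ≤ n ≤ 1. From constraint 1: j ≤ 3. Hence h + j ≤ 4. But constraint 6 requires h + j = 5, and 5 > 4. Contradiction.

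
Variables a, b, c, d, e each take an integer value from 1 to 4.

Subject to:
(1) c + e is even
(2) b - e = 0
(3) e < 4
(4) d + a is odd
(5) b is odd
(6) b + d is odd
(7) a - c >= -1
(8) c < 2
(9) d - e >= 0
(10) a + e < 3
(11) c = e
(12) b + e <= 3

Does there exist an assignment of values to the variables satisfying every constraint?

One satisfying assignment is a = 1, b = 1, c = 1, d = 4, e = 1.
For the less obvious constraints — constraint 2: b - e = 0; constraint 7: a - c = 0 — and the others hold by inspection.

Satisfiable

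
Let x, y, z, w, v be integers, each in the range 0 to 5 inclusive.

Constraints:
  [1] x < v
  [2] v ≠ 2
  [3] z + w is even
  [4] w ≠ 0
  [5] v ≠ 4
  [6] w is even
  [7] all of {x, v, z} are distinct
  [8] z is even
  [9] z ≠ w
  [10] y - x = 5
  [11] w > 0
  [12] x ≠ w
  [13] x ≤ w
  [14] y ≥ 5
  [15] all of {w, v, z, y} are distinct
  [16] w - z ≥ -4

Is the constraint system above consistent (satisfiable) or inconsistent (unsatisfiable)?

Satisfiable

One satisfying assignment is x = 0, y = 5, z = 4, w = 2, v = 3.
For the less obvious constraints — constraint 7: values 0, 3, 4 are distinct; constraint 10: y - x = 5; constraint 16: w - z = -2 — and the others hold by inspection.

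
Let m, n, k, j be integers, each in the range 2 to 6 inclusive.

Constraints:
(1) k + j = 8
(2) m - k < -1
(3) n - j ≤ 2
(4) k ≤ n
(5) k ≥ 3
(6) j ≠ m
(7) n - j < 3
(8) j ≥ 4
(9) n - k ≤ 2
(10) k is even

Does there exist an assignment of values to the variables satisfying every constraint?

The assignment m = 2, n = 4, k = 4, j = 4 works:
  constraint 1 holds since k + j = 8.
  constraint 2 holds since m - k = -2.
  constraint 3 holds since n - j = 0.
The rest check out directly.

Satisfiable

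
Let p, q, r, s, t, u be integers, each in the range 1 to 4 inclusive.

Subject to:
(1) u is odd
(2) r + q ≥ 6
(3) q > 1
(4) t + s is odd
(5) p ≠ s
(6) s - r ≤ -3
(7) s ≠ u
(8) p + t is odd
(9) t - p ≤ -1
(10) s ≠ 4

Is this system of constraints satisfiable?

Satisfiable

One satisfying assignment is p = 3, q = 2, r = 4, s = 1, t = 2, u = 3.
For the less obvious constraints — constraint 2: r + q = 6; constraint 6: s - r = -3 — and the others hold by inspection.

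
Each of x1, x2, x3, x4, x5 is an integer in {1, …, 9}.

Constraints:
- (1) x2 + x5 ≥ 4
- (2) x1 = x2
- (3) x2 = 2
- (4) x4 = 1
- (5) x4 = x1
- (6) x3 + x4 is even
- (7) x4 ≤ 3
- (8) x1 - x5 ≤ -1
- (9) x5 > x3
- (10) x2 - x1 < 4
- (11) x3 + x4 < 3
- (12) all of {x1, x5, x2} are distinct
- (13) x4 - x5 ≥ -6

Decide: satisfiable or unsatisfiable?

Unsatisfiable

Constraint 4 fixes x4 = 1 and constraint 3 fixes x2 = 2. Constraints 2 and 5 give x4 = x1 = x2, so x4 = x2. But 1 ≠ 2 — contradiction.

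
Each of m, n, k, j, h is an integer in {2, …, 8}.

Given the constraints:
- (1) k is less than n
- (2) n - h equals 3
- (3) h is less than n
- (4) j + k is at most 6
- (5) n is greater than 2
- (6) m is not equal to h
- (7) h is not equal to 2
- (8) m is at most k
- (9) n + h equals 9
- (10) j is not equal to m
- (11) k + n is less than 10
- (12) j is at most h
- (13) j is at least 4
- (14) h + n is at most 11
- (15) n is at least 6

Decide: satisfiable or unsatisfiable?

Unsatisfiable

From constraint 15: n ≥ 6. From constraints 12 and 13: h ≥ j ≥ 4. Hence n + h ≥ 10. But constraint 9 requires n + h = 9, and 9 < 10. Contradiction.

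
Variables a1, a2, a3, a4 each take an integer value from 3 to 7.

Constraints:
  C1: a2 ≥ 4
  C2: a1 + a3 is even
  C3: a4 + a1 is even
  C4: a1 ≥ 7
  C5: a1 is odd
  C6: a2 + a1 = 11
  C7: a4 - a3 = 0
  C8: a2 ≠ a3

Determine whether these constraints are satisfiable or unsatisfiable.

One satisfying assignment is a1 = 7, a2 = 4, a3 = 5, a4 = 5.
For the less obvious constraints — constraint 2: a1 + a3 = 12 is even; constraint 6: a2 + a1 = 11; constraint 7: a4 - a3 = 0 — and the others hold by inspection.

Satisfiable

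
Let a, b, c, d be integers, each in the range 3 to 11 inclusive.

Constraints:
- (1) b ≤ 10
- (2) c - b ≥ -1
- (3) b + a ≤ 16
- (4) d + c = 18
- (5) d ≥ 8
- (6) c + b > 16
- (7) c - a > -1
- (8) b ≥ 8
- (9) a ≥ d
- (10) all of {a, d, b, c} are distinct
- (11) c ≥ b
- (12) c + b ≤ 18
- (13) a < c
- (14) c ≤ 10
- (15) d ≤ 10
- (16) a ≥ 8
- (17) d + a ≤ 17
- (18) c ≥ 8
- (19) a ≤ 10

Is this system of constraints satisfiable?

Constraints 1, 5, 8, 14, 15, 16, 18, and 19 confine each of a, d, b, c to the 3 values {8, …, 10}.
Constraint 10 requires all 4 of them to be distinct, but only 3 values are available — impossible by the pigeonhole principle.

Unsatisfiable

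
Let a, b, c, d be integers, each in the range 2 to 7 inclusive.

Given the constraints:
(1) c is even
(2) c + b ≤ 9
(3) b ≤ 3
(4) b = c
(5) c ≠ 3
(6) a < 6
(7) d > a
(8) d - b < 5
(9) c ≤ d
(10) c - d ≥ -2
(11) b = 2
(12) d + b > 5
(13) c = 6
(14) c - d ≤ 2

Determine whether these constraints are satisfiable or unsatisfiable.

Unsatisfiable

Constraint 11 fixes b = 2 and constraint 13 fixes c = 6, but constraint 4 requires b = c. Since 2 ≠ 6, contradiction.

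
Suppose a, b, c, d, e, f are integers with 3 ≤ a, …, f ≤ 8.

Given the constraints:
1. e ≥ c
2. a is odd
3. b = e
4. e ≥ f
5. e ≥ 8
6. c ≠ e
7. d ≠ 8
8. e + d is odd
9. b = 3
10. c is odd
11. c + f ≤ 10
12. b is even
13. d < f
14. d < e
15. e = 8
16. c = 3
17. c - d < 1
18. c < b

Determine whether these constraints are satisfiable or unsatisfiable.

Unsatisfiable

Constraint 9 fixes b = 3 and constraint 15 fixes e = 8, but constraint 3 requires b = e. Since 3 ≠ 8, contradiction.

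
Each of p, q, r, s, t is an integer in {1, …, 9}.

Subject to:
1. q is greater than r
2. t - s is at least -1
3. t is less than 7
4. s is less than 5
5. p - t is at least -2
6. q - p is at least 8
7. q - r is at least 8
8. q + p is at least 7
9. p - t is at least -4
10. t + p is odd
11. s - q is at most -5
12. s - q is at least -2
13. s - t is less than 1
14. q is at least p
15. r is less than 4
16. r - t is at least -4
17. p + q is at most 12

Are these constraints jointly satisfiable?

Constraints 2, 7, 12, and 16 give r − t ≥ -4, t − s ≥ -1, s − q ≥ -2, q − r ≥ 8.
Adding all 4 inequalities: the left sides telescope to 0, and the right sides sum to (-4) + (-1) + (-2) + 8 = 1. So 0 ≥ 1, which is false.

Unsatisfiable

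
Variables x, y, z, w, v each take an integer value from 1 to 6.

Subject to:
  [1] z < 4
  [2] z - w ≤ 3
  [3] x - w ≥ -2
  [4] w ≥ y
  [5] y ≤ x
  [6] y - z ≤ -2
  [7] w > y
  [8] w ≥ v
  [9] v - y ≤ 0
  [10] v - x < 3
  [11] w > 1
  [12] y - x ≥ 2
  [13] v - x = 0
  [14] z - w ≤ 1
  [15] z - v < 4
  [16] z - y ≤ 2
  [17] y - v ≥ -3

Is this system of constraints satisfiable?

Constraints 3, 6, 12, and 14 give y − x ≥ 2, x − w ≥ -2, w − z ≥ -1, z − y ≥ 2.
Adding all 4 inequalities: the left sides telescope to 0, and the right sides sum to 2 + (-2) + (-1) + 2 = 1. So 0 ≥ 1, which is false.

Unsatisfiable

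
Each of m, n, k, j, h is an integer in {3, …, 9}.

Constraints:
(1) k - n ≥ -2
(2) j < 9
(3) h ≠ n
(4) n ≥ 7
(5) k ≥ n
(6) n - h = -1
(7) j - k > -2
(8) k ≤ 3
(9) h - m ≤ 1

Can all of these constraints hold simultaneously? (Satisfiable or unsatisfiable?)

From constraint 4: n ≥ 7. From constraints 5 and 8: n ≤ k and k ≤ 3, so n ≤ 3. But 3 < 7, so no value of n works.

Unsatisfiable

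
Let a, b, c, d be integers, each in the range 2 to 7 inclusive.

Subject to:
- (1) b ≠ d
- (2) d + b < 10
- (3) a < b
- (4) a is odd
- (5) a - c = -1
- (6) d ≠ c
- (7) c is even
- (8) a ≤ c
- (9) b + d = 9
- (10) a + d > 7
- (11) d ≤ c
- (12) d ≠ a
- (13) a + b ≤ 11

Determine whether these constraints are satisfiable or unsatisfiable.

Satisfiable

Setting (a, b, c, d) = (5, 6, 6, 3) satisfies everything: constraint 2: d + b = 9; constraint 5: a - c = -1; constraint 9: b + d = 9, and the others follow.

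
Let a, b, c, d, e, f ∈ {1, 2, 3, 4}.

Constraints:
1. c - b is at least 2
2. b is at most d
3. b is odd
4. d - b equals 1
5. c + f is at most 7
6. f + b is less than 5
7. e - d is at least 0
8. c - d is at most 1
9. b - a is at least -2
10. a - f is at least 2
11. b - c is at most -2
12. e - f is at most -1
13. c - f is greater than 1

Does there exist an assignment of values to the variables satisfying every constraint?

Constraints 7, 8, 9, 10, 11, and 12 give f − e ≥ 1, e − d ≥ 0, d − c ≥ -1, c − b ≥ 2, b − a ≥ -2, a − f ≥ 2.
Adding all 6 inequalities: the left sides telescope to 0, and the right sides sum to 1 + 0 + (-1) + 2 + (-2) + 2 = 2. So 0 ≥ 2, which is false.

Unsatisfiable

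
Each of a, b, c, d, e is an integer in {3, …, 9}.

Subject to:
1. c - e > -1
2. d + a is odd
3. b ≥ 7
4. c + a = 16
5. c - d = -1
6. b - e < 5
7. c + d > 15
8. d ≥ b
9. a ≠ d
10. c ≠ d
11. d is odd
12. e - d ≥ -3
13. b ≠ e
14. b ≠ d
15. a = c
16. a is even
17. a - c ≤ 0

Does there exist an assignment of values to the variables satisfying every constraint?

Take a = 8, b = 8, c = 8, d = 9, e = 6. Then constraint 1: c - e = 2; constraint 4: c + a = 16; constraint 5: c - d = -1, and every other listed constraint is also met.

Satisfiable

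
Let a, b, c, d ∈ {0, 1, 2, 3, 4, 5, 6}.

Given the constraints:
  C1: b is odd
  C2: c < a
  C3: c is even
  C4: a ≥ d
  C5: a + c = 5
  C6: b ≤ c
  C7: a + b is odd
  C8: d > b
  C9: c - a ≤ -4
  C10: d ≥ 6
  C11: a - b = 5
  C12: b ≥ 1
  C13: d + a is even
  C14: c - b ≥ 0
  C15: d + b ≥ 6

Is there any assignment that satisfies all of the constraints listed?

From constraints 4 and 10: a ≥ d ≥ 6. From constraints 6 and 12: c ≥ b ≥ 1. Hence a + c ≥ 7. But constraint 5 requires a + c = 5, and 5 < 7. Contradiction.

Unsatisfiable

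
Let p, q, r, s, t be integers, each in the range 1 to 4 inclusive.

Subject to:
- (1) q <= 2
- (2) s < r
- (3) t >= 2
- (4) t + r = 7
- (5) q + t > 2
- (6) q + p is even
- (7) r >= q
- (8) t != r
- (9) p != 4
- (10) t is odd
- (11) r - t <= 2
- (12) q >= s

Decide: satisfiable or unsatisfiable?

Setting (p, q, r, s, t) = (1, 1, 4, 1, 3) satisfies everything: constraint 4: t + r = 7; constraint 5: q + t = 4; constraint 11: r - t = 1, and the others follow.

Satisfiable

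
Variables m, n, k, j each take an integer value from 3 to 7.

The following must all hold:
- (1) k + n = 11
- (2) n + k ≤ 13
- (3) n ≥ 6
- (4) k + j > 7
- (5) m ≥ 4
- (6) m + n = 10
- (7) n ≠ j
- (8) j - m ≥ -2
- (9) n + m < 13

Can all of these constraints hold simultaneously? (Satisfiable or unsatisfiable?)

Take m = 4, n = 6, k = 5, j = 4. Then constraint 1: k + n = 11; constraint 2: n + k = 11, and every other listed constraint is also met.

Satisfiable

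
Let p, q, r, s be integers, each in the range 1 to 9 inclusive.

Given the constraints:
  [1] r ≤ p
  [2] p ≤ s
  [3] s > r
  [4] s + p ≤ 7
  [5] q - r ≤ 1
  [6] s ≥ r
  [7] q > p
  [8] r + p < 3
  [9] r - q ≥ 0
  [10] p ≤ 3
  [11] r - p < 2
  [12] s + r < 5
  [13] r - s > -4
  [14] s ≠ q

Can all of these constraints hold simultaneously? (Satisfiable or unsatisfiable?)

Unsatisfiable

Constraints 1, 7, and 9 give r ≤ p, p < q, q ≤ r. Chaining: r ≤ p < q ≤ r, which forces r < r — impossible.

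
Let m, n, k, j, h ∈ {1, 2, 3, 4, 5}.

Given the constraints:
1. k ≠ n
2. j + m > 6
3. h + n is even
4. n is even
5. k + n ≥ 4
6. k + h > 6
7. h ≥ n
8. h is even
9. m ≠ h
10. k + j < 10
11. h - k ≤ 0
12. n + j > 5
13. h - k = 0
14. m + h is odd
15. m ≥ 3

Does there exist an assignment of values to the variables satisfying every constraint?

Satisfiable

Setting (m, n, k, j, h) = (5, 2, 4, 4, 4) satisfies everything: constraint 2: j + m = 9; constraint 5: k + n = 6; constraint 6: k + h = 8, and the others follow.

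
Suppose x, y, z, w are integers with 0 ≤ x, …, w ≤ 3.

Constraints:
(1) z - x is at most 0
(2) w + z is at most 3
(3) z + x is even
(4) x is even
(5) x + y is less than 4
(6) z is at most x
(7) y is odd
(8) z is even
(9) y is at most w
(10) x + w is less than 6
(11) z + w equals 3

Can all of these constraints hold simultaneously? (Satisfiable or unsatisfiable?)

The assignment x = 0, y = 1, z = 0, w = 3 works:
  constraint 1 holds since z - x = 0.
  constraint 2 holds since w + z = 3.
  constraint 5 holds since x + y = 1.
The rest check out directly.

Satisfiable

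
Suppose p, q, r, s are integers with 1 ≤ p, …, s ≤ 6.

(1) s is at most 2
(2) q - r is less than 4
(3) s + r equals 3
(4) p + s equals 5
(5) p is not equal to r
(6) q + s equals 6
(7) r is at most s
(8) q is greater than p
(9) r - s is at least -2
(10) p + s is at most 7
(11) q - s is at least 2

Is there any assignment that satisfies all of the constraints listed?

Try p = 3, q = 4, r = 1, s = 2.
Check constraint 2: q - r = 3; constraint 3: s + r = 3. The remaining constraints are straightforward to verify.

Satisfiable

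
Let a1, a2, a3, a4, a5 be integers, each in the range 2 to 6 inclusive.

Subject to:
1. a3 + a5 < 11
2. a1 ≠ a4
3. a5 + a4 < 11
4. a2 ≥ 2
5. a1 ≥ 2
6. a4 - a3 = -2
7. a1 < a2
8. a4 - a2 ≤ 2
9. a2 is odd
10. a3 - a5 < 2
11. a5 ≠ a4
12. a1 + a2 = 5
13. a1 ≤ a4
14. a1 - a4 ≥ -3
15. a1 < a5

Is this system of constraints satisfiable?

The assignment a1 = 2, a2 = 3, a3 = 5, a4 = 3, a5 = 5 works:
  constraint 1 holds since a3 + a5 = 10.
  constraint 3 holds since a5 + a4 = 8.
  constraint 6 holds since a4 - a3 = -2.
The rest check out directly.

Satisfiable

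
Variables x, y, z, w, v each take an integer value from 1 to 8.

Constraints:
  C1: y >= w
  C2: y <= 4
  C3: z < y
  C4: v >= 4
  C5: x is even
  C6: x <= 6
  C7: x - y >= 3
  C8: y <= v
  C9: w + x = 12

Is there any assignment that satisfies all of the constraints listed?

Unsatisfiable

From constraints 1 and 2: w ≤ y ≤ 4. From constraint 6: x ≤ 6. Hence w + x ≤ 10. But constraint 9 requires w + x = 12, and 12 > 10. Contradiction.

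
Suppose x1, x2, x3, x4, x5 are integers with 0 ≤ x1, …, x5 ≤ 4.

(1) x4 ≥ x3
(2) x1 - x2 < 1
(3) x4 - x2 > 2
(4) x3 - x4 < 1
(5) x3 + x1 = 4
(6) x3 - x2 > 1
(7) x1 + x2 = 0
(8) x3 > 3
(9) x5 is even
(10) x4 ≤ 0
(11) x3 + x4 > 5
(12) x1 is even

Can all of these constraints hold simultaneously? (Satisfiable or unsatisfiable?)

Unsatisfiable

From constraint 8: x3 ≥ 4. From constraints 1 and 10: x3 ≤ x4 and x4 ≤ 0, so x3 ≤ 0. But 0 < 4, so no value of x3 works.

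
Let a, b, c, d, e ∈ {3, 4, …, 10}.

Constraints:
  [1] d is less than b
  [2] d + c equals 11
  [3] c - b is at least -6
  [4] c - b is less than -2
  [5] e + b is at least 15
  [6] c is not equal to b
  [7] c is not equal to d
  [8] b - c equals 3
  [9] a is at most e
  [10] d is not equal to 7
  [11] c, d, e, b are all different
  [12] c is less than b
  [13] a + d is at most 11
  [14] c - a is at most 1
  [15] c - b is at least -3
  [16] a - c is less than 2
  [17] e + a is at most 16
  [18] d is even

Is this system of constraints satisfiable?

Take a = 7, b = 10, c = 7, d = 4, e = 8. Then constraint 2: d + c = 11; constraint 3: c - b = -3; constraint 4: c - b = -3, and every other listed constraint is also met.

Satisfiable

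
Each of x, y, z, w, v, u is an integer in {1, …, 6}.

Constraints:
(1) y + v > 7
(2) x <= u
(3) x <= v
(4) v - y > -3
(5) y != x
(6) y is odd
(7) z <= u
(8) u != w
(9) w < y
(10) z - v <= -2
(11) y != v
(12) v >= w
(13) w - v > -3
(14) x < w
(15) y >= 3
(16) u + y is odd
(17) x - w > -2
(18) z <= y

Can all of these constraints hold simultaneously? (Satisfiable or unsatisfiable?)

One satisfying assignment is x = 2, y = 5, z = 1, w = 3, v = 4, u = 2.
For the less obvious constraints — constraint 1: y + v = 9; constraint 4: v - y = -1; constraint 10: z - v = -3 — and the others hold by inspection.

Satisfiable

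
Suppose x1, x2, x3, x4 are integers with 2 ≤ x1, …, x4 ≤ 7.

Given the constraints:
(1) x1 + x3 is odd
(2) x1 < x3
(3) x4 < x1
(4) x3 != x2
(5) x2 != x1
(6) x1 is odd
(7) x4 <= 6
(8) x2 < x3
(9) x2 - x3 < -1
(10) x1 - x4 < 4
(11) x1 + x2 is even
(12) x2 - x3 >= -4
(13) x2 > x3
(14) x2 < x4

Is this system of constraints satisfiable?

Unsatisfiable

Constraints 2, 3, 13, and 14 give x2 < x4, x4 < x1, x1 < x3, x3 < x2. Chaining: x2 < x4 < x1 < x3 < x2, which forces x2 < x2 — impossible.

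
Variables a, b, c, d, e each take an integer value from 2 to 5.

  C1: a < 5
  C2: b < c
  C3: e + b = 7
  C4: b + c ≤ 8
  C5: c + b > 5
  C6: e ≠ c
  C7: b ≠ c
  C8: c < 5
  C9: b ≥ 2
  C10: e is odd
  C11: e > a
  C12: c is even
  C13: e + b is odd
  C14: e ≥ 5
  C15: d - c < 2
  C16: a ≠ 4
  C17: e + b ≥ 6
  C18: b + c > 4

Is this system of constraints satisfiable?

Satisfiable

The assignment a = 2, b = 2, c = 4, d = 5, e = 5 works:
  constraint 3 holds since e + b = 7.
  constraint 4 holds since b + c = 6.
The rest check out directly.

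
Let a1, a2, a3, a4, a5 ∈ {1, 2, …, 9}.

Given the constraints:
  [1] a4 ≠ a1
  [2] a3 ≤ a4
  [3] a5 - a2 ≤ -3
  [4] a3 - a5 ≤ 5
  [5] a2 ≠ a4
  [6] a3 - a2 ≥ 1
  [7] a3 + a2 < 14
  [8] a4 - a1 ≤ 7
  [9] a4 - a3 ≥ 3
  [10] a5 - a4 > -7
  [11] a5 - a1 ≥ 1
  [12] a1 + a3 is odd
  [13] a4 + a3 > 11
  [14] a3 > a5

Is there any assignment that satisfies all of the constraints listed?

Constraints 3, 6, 8, 9, and 11 give a2 − a5 ≥ 3, a5 − a1 ≥ 1, a1 − a4 ≥ -7, a4 − a3 ≥ 3, a3 − a2 ≥ 1.
Adding all 5 inequalities: the left sides telescope to 0, and the right sides sum to 3 + 1 + (-7) + 3 + 1 = 1. So 0 ≥ 1, which is false.

Unsatisfiable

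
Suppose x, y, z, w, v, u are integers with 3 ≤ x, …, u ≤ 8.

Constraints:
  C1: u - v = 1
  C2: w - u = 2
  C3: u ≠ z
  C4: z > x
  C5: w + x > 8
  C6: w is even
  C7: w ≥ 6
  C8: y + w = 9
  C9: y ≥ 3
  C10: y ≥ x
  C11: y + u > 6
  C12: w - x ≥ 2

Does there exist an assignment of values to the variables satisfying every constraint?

Setting (x, y, z, w, v, u) = (3, 3, 8, 6, 3, 4) satisfies everything: constraint 1: u - v = 1; constraint 2: w - u = 2, and the others follow.

Satisfiable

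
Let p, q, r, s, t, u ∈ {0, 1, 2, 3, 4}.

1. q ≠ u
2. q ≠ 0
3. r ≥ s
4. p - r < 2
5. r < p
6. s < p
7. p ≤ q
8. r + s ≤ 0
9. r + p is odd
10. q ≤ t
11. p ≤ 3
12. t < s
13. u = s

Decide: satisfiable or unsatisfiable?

Unsatisfiable

Constraints 3, 5, 7, 10, and 12 give q ≤ t, t < s, s ≤ r, r < p, p ≤ q. Chaining: q ≤ t < s ≤ r < p ≤ q, which forces q < q — impossible.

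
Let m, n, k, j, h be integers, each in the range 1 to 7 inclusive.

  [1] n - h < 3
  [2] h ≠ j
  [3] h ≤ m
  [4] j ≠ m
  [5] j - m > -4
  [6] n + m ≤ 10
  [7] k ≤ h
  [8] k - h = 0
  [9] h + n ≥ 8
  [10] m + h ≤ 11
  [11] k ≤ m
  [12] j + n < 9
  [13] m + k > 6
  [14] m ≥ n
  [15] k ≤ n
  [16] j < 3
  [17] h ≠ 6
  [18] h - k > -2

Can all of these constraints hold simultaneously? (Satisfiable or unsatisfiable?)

Satisfiable

Try m = 5, n = 4, k = 4, j = 2, h = 4.
Check constraint 1: n - h = 0; constraint 5: j - m = -3; constraint 6: n + m = 9. The remaining constraints are straightforward to verify.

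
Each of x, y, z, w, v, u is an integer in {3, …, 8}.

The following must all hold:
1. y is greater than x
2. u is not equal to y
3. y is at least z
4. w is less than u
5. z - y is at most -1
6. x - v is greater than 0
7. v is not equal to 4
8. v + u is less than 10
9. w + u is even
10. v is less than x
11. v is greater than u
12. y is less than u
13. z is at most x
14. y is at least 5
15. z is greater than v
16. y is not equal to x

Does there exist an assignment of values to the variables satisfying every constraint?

Constraints 1, 11, 12, 13, and 15 give z ≤ x, x < y, y < u, u < v, v < z. Chaining: z ≤ x < y < u < v < z, which forces z < z — impossible.

Unsatisfiable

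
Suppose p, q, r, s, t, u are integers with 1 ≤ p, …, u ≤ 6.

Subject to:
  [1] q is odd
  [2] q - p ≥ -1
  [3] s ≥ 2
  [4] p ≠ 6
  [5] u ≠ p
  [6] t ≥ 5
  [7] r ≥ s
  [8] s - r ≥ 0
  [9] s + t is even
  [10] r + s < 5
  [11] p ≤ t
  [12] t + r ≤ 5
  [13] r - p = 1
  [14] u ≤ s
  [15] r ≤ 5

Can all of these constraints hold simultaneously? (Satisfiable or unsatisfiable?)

Unsatisfiable

From constraint 6: t ≥ 5. From constraints 3 and 7: r ≥ s ≥ 2. Hence t + r ≥ 7. But constraint 12 requires t + r ≤ 5, and 5 < 7. Contradiction.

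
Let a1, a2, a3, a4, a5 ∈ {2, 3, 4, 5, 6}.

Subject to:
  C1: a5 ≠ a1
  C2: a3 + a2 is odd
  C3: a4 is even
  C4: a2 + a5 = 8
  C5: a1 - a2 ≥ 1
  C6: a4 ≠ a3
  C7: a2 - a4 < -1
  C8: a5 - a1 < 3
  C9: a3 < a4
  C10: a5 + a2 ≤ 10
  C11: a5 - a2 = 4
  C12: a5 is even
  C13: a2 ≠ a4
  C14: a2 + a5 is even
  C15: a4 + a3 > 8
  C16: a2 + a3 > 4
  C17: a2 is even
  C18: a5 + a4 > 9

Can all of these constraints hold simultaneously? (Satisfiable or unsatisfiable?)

Satisfiable

Take a1 = 5, a2 = 2, a3 = 3, a4 = 6, a5 = 6. Then constraint 4: a2 + a5 = 8; constraint 5: a1 - a2 = 3; constraint 7: a2 - a4 = -4, and every other listed constraint is also met.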